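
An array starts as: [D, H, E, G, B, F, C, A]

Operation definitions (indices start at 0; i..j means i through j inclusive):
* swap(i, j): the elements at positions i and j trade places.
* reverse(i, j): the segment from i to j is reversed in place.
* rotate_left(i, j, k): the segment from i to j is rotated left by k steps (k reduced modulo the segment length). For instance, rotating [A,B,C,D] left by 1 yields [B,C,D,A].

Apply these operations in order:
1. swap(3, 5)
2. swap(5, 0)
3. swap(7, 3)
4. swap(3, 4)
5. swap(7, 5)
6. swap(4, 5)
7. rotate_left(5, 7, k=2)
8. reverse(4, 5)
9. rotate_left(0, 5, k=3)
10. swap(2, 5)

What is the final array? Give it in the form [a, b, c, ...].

Answer: [B, D, E, G, H, F, A, C]

Derivation:
After 1 (swap(3, 5)): [D, H, E, F, B, G, C, A]
After 2 (swap(5, 0)): [G, H, E, F, B, D, C, A]
After 3 (swap(7, 3)): [G, H, E, A, B, D, C, F]
After 4 (swap(3, 4)): [G, H, E, B, A, D, C, F]
After 5 (swap(7, 5)): [G, H, E, B, A, F, C, D]
After 6 (swap(4, 5)): [G, H, E, B, F, A, C, D]
After 7 (rotate_left(5, 7, k=2)): [G, H, E, B, F, D, A, C]
After 8 (reverse(4, 5)): [G, H, E, B, D, F, A, C]
After 9 (rotate_left(0, 5, k=3)): [B, D, F, G, H, E, A, C]
After 10 (swap(2, 5)): [B, D, E, G, H, F, A, C]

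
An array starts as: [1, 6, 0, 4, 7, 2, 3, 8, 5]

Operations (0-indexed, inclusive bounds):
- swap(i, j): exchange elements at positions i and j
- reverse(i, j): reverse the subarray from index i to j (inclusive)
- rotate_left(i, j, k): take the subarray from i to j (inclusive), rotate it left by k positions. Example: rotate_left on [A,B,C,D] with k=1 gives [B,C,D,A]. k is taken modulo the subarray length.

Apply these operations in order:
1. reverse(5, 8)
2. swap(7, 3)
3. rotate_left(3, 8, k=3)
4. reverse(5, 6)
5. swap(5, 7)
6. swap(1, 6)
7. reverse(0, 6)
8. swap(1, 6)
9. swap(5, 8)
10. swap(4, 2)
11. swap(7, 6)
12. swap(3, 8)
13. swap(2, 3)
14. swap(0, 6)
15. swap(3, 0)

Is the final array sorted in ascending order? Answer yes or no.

After 1 (reverse(5, 8)): [1, 6, 0, 4, 7, 5, 8, 3, 2]
After 2 (swap(7, 3)): [1, 6, 0, 3, 7, 5, 8, 4, 2]
After 3 (rotate_left(3, 8, k=3)): [1, 6, 0, 8, 4, 2, 3, 7, 5]
After 4 (reverse(5, 6)): [1, 6, 0, 8, 4, 3, 2, 7, 5]
After 5 (swap(5, 7)): [1, 6, 0, 8, 4, 7, 2, 3, 5]
After 6 (swap(1, 6)): [1, 2, 0, 8, 4, 7, 6, 3, 5]
After 7 (reverse(0, 6)): [6, 7, 4, 8, 0, 2, 1, 3, 5]
After 8 (swap(1, 6)): [6, 1, 4, 8, 0, 2, 7, 3, 5]
After 9 (swap(5, 8)): [6, 1, 4, 8, 0, 5, 7, 3, 2]
After 10 (swap(4, 2)): [6, 1, 0, 8, 4, 5, 7, 3, 2]
After 11 (swap(7, 6)): [6, 1, 0, 8, 4, 5, 3, 7, 2]
After 12 (swap(3, 8)): [6, 1, 0, 2, 4, 5, 3, 7, 8]
After 13 (swap(2, 3)): [6, 1, 2, 0, 4, 5, 3, 7, 8]
After 14 (swap(0, 6)): [3, 1, 2, 0, 4, 5, 6, 7, 8]
After 15 (swap(3, 0)): [0, 1, 2, 3, 4, 5, 6, 7, 8]

Answer: yes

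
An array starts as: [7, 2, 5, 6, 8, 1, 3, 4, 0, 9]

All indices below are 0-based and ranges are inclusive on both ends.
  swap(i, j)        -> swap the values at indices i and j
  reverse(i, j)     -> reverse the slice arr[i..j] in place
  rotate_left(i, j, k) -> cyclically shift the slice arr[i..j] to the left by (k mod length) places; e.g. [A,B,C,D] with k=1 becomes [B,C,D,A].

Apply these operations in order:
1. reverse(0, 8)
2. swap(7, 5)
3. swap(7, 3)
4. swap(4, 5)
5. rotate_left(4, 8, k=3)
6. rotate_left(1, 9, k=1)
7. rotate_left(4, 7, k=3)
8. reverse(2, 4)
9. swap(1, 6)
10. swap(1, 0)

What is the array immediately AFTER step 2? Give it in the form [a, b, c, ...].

Answer: [0, 4, 3, 1, 8, 2, 5, 6, 7, 9]

Derivation:
After 1 (reverse(0, 8)): [0, 4, 3, 1, 8, 6, 5, 2, 7, 9]
After 2 (swap(7, 5)): [0, 4, 3, 1, 8, 2, 5, 6, 7, 9]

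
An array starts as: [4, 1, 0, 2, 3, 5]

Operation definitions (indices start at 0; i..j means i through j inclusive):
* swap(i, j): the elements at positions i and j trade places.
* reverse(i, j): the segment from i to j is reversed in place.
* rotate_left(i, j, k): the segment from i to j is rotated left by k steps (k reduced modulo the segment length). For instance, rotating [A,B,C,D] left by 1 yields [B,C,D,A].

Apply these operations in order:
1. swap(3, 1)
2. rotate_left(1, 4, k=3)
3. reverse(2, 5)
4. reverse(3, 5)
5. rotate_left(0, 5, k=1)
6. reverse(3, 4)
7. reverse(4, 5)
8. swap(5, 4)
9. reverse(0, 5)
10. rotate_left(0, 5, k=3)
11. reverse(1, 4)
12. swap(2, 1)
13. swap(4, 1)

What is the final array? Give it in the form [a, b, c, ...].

After 1 (swap(3, 1)): [4, 2, 0, 1, 3, 5]
After 2 (rotate_left(1, 4, k=3)): [4, 3, 2, 0, 1, 5]
After 3 (reverse(2, 5)): [4, 3, 5, 1, 0, 2]
After 4 (reverse(3, 5)): [4, 3, 5, 2, 0, 1]
After 5 (rotate_left(0, 5, k=1)): [3, 5, 2, 0, 1, 4]
After 6 (reverse(3, 4)): [3, 5, 2, 1, 0, 4]
After 7 (reverse(4, 5)): [3, 5, 2, 1, 4, 0]
After 8 (swap(5, 4)): [3, 5, 2, 1, 0, 4]
After 9 (reverse(0, 5)): [4, 0, 1, 2, 5, 3]
After 10 (rotate_left(0, 5, k=3)): [2, 5, 3, 4, 0, 1]
After 11 (reverse(1, 4)): [2, 0, 4, 3, 5, 1]
After 12 (swap(2, 1)): [2, 4, 0, 3, 5, 1]
After 13 (swap(4, 1)): [2, 5, 0, 3, 4, 1]

Answer: [2, 5, 0, 3, 4, 1]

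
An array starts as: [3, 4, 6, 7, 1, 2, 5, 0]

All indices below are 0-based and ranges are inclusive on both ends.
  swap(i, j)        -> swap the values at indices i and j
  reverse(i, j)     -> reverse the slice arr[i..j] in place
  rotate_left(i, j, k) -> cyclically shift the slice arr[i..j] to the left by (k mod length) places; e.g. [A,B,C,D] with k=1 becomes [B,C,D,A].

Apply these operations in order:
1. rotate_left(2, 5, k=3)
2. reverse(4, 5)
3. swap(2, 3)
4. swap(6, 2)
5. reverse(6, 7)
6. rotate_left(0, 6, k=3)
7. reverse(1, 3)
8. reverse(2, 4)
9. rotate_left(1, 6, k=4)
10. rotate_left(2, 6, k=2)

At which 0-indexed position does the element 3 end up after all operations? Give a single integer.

Answer: 2

Derivation:
After 1 (rotate_left(2, 5, k=3)): [3, 4, 2, 6, 7, 1, 5, 0]
After 2 (reverse(4, 5)): [3, 4, 2, 6, 1, 7, 5, 0]
After 3 (swap(2, 3)): [3, 4, 6, 2, 1, 7, 5, 0]
After 4 (swap(6, 2)): [3, 4, 5, 2, 1, 7, 6, 0]
After 5 (reverse(6, 7)): [3, 4, 5, 2, 1, 7, 0, 6]
After 6 (rotate_left(0, 6, k=3)): [2, 1, 7, 0, 3, 4, 5, 6]
After 7 (reverse(1, 3)): [2, 0, 7, 1, 3, 4, 5, 6]
After 8 (reverse(2, 4)): [2, 0, 3, 1, 7, 4, 5, 6]
After 9 (rotate_left(1, 6, k=4)): [2, 4, 5, 0, 3, 1, 7, 6]
After 10 (rotate_left(2, 6, k=2)): [2, 4, 3, 1, 7, 5, 0, 6]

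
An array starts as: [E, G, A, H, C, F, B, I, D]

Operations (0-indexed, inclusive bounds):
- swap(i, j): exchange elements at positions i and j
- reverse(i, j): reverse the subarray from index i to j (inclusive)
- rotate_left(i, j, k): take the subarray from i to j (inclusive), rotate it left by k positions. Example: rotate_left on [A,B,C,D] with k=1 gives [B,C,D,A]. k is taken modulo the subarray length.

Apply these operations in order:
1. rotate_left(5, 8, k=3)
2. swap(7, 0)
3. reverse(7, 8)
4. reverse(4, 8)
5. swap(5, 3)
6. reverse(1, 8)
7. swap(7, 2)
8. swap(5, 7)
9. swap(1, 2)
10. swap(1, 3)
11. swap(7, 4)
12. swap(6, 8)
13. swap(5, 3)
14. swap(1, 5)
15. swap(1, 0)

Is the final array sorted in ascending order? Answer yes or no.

After 1 (rotate_left(5, 8, k=3)): [E, G, A, H, C, D, F, B, I]
After 2 (swap(7, 0)): [B, G, A, H, C, D, F, E, I]
After 3 (reverse(7, 8)): [B, G, A, H, C, D, F, I, E]
After 4 (reverse(4, 8)): [B, G, A, H, E, I, F, D, C]
After 5 (swap(5, 3)): [B, G, A, I, E, H, F, D, C]
After 6 (reverse(1, 8)): [B, C, D, F, H, E, I, A, G]
After 7 (swap(7, 2)): [B, C, A, F, H, E, I, D, G]
After 8 (swap(5, 7)): [B, C, A, F, H, D, I, E, G]
After 9 (swap(1, 2)): [B, A, C, F, H, D, I, E, G]
After 10 (swap(1, 3)): [B, F, C, A, H, D, I, E, G]
After 11 (swap(7, 4)): [B, F, C, A, E, D, I, H, G]
After 12 (swap(6, 8)): [B, F, C, A, E, D, G, H, I]
After 13 (swap(5, 3)): [B, F, C, D, E, A, G, H, I]
After 14 (swap(1, 5)): [B, A, C, D, E, F, G, H, I]
After 15 (swap(1, 0)): [A, B, C, D, E, F, G, H, I]

Answer: yes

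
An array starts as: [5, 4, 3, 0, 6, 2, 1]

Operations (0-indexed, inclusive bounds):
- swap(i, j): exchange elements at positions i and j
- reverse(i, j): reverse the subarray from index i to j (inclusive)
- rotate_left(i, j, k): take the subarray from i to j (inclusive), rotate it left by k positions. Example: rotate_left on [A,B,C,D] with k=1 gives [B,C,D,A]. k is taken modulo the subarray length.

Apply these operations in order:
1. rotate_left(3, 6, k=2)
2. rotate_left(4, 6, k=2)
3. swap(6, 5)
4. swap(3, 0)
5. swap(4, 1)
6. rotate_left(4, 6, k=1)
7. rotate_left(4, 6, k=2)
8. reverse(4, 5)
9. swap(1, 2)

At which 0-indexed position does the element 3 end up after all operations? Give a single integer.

After 1 (rotate_left(3, 6, k=2)): [5, 4, 3, 2, 1, 0, 6]
After 2 (rotate_left(4, 6, k=2)): [5, 4, 3, 2, 6, 1, 0]
After 3 (swap(6, 5)): [5, 4, 3, 2, 6, 0, 1]
After 4 (swap(3, 0)): [2, 4, 3, 5, 6, 0, 1]
After 5 (swap(4, 1)): [2, 6, 3, 5, 4, 0, 1]
After 6 (rotate_left(4, 6, k=1)): [2, 6, 3, 5, 0, 1, 4]
After 7 (rotate_left(4, 6, k=2)): [2, 6, 3, 5, 4, 0, 1]
After 8 (reverse(4, 5)): [2, 6, 3, 5, 0, 4, 1]
After 9 (swap(1, 2)): [2, 3, 6, 5, 0, 4, 1]

Answer: 1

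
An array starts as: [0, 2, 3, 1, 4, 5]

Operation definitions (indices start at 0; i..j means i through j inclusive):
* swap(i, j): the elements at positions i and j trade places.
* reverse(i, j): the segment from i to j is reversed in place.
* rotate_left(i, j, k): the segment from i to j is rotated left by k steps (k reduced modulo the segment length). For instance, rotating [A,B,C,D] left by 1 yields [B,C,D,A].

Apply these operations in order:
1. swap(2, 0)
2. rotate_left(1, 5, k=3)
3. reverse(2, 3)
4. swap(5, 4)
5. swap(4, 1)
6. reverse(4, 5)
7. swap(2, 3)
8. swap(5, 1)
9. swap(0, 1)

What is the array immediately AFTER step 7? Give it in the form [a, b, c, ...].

Answer: [3, 1, 5, 2, 0, 4]

Derivation:
After 1 (swap(2, 0)): [3, 2, 0, 1, 4, 5]
After 2 (rotate_left(1, 5, k=3)): [3, 4, 5, 2, 0, 1]
After 3 (reverse(2, 3)): [3, 4, 2, 5, 0, 1]
After 4 (swap(5, 4)): [3, 4, 2, 5, 1, 0]
After 5 (swap(4, 1)): [3, 1, 2, 5, 4, 0]
After 6 (reverse(4, 5)): [3, 1, 2, 5, 0, 4]
After 7 (swap(2, 3)): [3, 1, 5, 2, 0, 4]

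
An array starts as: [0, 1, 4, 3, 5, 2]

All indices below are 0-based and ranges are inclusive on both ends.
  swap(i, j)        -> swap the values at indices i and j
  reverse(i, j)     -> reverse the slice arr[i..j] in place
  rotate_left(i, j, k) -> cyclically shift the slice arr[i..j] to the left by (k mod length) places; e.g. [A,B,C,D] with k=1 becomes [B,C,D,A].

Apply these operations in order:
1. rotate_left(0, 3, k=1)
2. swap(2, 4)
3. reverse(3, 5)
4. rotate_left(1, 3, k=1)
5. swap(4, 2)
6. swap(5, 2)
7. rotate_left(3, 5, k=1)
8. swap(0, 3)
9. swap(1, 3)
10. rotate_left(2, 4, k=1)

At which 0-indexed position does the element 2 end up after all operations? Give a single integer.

After 1 (rotate_left(0, 3, k=1)): [1, 4, 3, 0, 5, 2]
After 2 (swap(2, 4)): [1, 4, 5, 0, 3, 2]
After 3 (reverse(3, 5)): [1, 4, 5, 2, 3, 0]
After 4 (rotate_left(1, 3, k=1)): [1, 5, 2, 4, 3, 0]
After 5 (swap(4, 2)): [1, 5, 3, 4, 2, 0]
After 6 (swap(5, 2)): [1, 5, 0, 4, 2, 3]
After 7 (rotate_left(3, 5, k=1)): [1, 5, 0, 2, 3, 4]
After 8 (swap(0, 3)): [2, 5, 0, 1, 3, 4]
After 9 (swap(1, 3)): [2, 1, 0, 5, 3, 4]
After 10 (rotate_left(2, 4, k=1)): [2, 1, 5, 3, 0, 4]

Answer: 0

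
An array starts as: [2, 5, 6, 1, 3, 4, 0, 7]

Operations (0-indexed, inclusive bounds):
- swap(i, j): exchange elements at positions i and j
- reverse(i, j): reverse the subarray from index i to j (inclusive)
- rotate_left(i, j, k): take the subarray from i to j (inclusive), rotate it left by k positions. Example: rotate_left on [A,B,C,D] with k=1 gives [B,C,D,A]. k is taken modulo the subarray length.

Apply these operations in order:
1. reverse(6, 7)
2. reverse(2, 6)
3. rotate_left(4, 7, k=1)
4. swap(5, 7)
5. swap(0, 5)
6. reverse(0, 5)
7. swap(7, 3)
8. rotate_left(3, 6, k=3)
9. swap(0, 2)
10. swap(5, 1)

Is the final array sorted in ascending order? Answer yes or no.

After 1 (reverse(6, 7)): [2, 5, 6, 1, 3, 4, 7, 0]
After 2 (reverse(2, 6)): [2, 5, 7, 4, 3, 1, 6, 0]
After 3 (rotate_left(4, 7, k=1)): [2, 5, 7, 4, 1, 6, 0, 3]
After 4 (swap(5, 7)): [2, 5, 7, 4, 1, 3, 0, 6]
After 5 (swap(0, 5)): [3, 5, 7, 4, 1, 2, 0, 6]
After 6 (reverse(0, 5)): [2, 1, 4, 7, 5, 3, 0, 6]
After 7 (swap(7, 3)): [2, 1, 4, 6, 5, 3, 0, 7]
After 8 (rotate_left(3, 6, k=3)): [2, 1, 4, 0, 6, 5, 3, 7]
After 9 (swap(0, 2)): [4, 1, 2, 0, 6, 5, 3, 7]
After 10 (swap(5, 1)): [4, 5, 2, 0, 6, 1, 3, 7]

Answer: no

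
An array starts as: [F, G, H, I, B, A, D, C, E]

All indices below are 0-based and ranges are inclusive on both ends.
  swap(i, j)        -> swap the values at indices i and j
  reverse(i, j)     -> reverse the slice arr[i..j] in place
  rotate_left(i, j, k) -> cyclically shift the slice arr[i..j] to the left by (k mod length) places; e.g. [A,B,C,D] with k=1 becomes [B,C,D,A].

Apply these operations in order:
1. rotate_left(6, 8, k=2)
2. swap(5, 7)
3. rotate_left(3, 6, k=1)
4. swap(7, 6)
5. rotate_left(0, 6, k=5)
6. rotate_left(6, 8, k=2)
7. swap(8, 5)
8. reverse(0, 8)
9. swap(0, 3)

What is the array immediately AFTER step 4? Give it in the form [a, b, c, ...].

Answer: [F, G, H, B, D, E, A, I, C]

Derivation:
After 1 (rotate_left(6, 8, k=2)): [F, G, H, I, B, A, E, D, C]
After 2 (swap(5, 7)): [F, G, H, I, B, D, E, A, C]
After 3 (rotate_left(3, 6, k=1)): [F, G, H, B, D, E, I, A, C]
After 4 (swap(7, 6)): [F, G, H, B, D, E, A, I, C]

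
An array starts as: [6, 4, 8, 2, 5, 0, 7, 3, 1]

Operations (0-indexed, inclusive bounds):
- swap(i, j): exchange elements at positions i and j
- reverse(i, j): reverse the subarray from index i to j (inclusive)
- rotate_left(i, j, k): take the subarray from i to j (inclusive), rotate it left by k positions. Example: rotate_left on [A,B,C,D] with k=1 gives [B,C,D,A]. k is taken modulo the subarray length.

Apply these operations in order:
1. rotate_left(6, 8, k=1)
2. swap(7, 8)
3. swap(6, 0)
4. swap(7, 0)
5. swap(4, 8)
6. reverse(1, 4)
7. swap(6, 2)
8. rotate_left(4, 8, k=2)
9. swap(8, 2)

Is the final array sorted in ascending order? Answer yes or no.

After 1 (rotate_left(6, 8, k=1)): [6, 4, 8, 2, 5, 0, 3, 1, 7]
After 2 (swap(7, 8)): [6, 4, 8, 2, 5, 0, 3, 7, 1]
After 3 (swap(6, 0)): [3, 4, 8, 2, 5, 0, 6, 7, 1]
After 4 (swap(7, 0)): [7, 4, 8, 2, 5, 0, 6, 3, 1]
After 5 (swap(4, 8)): [7, 4, 8, 2, 1, 0, 6, 3, 5]
After 6 (reverse(1, 4)): [7, 1, 2, 8, 4, 0, 6, 3, 5]
After 7 (swap(6, 2)): [7, 1, 6, 8, 4, 0, 2, 3, 5]
After 8 (rotate_left(4, 8, k=2)): [7, 1, 6, 8, 2, 3, 5, 4, 0]
After 9 (swap(8, 2)): [7, 1, 0, 8, 2, 3, 5, 4, 6]

Answer: no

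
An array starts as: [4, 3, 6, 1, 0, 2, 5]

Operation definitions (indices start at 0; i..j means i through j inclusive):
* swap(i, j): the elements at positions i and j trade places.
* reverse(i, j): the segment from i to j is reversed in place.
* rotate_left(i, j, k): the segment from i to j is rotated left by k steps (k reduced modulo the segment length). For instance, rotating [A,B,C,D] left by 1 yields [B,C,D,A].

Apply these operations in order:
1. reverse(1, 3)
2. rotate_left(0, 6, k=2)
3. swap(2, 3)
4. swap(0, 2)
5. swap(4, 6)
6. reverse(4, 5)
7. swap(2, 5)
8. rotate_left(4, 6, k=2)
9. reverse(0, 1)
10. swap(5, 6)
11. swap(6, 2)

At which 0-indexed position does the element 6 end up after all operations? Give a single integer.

Answer: 5

Derivation:
After 1 (reverse(1, 3)): [4, 1, 6, 3, 0, 2, 5]
After 2 (rotate_left(0, 6, k=2)): [6, 3, 0, 2, 5, 4, 1]
After 3 (swap(2, 3)): [6, 3, 2, 0, 5, 4, 1]
After 4 (swap(0, 2)): [2, 3, 6, 0, 5, 4, 1]
After 5 (swap(4, 6)): [2, 3, 6, 0, 1, 4, 5]
After 6 (reverse(4, 5)): [2, 3, 6, 0, 4, 1, 5]
After 7 (swap(2, 5)): [2, 3, 1, 0, 4, 6, 5]
After 8 (rotate_left(4, 6, k=2)): [2, 3, 1, 0, 5, 4, 6]
After 9 (reverse(0, 1)): [3, 2, 1, 0, 5, 4, 6]
After 10 (swap(5, 6)): [3, 2, 1, 0, 5, 6, 4]
After 11 (swap(6, 2)): [3, 2, 4, 0, 5, 6, 1]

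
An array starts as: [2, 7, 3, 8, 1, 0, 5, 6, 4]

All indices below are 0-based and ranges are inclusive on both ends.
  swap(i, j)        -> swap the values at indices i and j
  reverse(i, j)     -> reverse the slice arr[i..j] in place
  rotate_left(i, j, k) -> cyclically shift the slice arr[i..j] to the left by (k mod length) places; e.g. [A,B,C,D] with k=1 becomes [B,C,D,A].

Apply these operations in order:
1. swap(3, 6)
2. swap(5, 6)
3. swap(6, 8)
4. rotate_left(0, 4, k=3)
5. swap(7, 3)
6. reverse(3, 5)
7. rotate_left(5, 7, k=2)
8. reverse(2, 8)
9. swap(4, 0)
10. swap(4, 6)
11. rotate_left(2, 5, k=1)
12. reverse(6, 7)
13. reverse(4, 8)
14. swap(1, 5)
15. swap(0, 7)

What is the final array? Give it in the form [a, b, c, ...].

Answer: [0, 5, 4, 3, 2, 1, 8, 6, 7]

Derivation:
After 1 (swap(3, 6)): [2, 7, 3, 5, 1, 0, 8, 6, 4]
After 2 (swap(5, 6)): [2, 7, 3, 5, 1, 8, 0, 6, 4]
After 3 (swap(6, 8)): [2, 7, 3, 5, 1, 8, 4, 6, 0]
After 4 (rotate_left(0, 4, k=3)): [5, 1, 2, 7, 3, 8, 4, 6, 0]
After 5 (swap(7, 3)): [5, 1, 2, 6, 3, 8, 4, 7, 0]
After 6 (reverse(3, 5)): [5, 1, 2, 8, 3, 6, 4, 7, 0]
After 7 (rotate_left(5, 7, k=2)): [5, 1, 2, 8, 3, 7, 6, 4, 0]
After 8 (reverse(2, 8)): [5, 1, 0, 4, 6, 7, 3, 8, 2]
After 9 (swap(4, 0)): [6, 1, 0, 4, 5, 7, 3, 8, 2]
After 10 (swap(4, 6)): [6, 1, 0, 4, 3, 7, 5, 8, 2]
After 11 (rotate_left(2, 5, k=1)): [6, 1, 4, 3, 7, 0, 5, 8, 2]
After 12 (reverse(6, 7)): [6, 1, 4, 3, 7, 0, 8, 5, 2]
After 13 (reverse(4, 8)): [6, 1, 4, 3, 2, 5, 8, 0, 7]
After 14 (swap(1, 5)): [6, 5, 4, 3, 2, 1, 8, 0, 7]
After 15 (swap(0, 7)): [0, 5, 4, 3, 2, 1, 8, 6, 7]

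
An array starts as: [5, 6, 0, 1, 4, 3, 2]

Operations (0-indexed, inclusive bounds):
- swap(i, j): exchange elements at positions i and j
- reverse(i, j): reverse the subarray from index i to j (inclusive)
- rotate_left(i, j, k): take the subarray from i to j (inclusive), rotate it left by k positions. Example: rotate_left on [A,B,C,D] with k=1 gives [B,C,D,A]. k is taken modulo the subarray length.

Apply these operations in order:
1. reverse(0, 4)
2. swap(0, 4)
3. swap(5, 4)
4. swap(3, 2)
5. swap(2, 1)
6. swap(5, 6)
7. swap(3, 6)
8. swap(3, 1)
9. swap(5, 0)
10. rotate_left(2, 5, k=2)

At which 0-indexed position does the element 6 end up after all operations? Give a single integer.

Answer: 5

Derivation:
After 1 (reverse(0, 4)): [4, 1, 0, 6, 5, 3, 2]
After 2 (swap(0, 4)): [5, 1, 0, 6, 4, 3, 2]
After 3 (swap(5, 4)): [5, 1, 0, 6, 3, 4, 2]
After 4 (swap(3, 2)): [5, 1, 6, 0, 3, 4, 2]
After 5 (swap(2, 1)): [5, 6, 1, 0, 3, 4, 2]
After 6 (swap(5, 6)): [5, 6, 1, 0, 3, 2, 4]
After 7 (swap(3, 6)): [5, 6, 1, 4, 3, 2, 0]
After 8 (swap(3, 1)): [5, 4, 1, 6, 3, 2, 0]
After 9 (swap(5, 0)): [2, 4, 1, 6, 3, 5, 0]
After 10 (rotate_left(2, 5, k=2)): [2, 4, 3, 5, 1, 6, 0]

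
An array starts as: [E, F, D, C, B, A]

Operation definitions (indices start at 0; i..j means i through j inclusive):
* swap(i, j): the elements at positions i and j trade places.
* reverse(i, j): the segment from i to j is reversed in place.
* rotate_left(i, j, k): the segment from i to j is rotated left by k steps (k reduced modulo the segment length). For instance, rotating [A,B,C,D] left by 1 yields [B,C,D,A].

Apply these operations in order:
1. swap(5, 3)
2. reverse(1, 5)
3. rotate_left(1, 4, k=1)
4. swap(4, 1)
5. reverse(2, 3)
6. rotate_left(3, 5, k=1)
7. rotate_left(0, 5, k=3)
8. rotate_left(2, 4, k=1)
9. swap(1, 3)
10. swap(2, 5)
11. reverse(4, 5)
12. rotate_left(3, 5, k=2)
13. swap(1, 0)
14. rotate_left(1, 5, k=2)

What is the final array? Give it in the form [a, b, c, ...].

Answer: [C, A, F, E, B, D]

Derivation:
After 1 (swap(5, 3)): [E, F, D, A, B, C]
After 2 (reverse(1, 5)): [E, C, B, A, D, F]
After 3 (rotate_left(1, 4, k=1)): [E, B, A, D, C, F]
After 4 (swap(4, 1)): [E, C, A, D, B, F]
After 5 (reverse(2, 3)): [E, C, D, A, B, F]
After 6 (rotate_left(3, 5, k=1)): [E, C, D, B, F, A]
After 7 (rotate_left(0, 5, k=3)): [B, F, A, E, C, D]
After 8 (rotate_left(2, 4, k=1)): [B, F, E, C, A, D]
After 9 (swap(1, 3)): [B, C, E, F, A, D]
After 10 (swap(2, 5)): [B, C, D, F, A, E]
After 11 (reverse(4, 5)): [B, C, D, F, E, A]
After 12 (rotate_left(3, 5, k=2)): [B, C, D, A, F, E]
After 13 (swap(1, 0)): [C, B, D, A, F, E]
After 14 (rotate_left(1, 5, k=2)): [C, A, F, E, B, D]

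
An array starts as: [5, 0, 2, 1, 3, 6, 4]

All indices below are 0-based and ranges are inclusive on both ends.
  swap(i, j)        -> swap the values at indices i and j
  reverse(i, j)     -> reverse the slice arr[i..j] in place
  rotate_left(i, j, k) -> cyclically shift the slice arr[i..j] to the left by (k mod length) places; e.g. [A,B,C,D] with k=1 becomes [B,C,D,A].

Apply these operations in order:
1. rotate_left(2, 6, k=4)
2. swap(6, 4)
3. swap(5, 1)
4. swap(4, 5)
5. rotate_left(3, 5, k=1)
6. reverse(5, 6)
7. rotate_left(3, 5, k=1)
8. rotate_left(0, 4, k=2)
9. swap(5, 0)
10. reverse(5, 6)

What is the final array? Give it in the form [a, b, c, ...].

After 1 (rotate_left(2, 6, k=4)): [5, 0, 4, 2, 1, 3, 6]
After 2 (swap(6, 4)): [5, 0, 4, 2, 6, 3, 1]
After 3 (swap(5, 1)): [5, 3, 4, 2, 6, 0, 1]
After 4 (swap(4, 5)): [5, 3, 4, 2, 0, 6, 1]
After 5 (rotate_left(3, 5, k=1)): [5, 3, 4, 0, 6, 2, 1]
After 6 (reverse(5, 6)): [5, 3, 4, 0, 6, 1, 2]
After 7 (rotate_left(3, 5, k=1)): [5, 3, 4, 6, 1, 0, 2]
After 8 (rotate_left(0, 4, k=2)): [4, 6, 1, 5, 3, 0, 2]
After 9 (swap(5, 0)): [0, 6, 1, 5, 3, 4, 2]
After 10 (reverse(5, 6)): [0, 6, 1, 5, 3, 2, 4]

Answer: [0, 6, 1, 5, 3, 2, 4]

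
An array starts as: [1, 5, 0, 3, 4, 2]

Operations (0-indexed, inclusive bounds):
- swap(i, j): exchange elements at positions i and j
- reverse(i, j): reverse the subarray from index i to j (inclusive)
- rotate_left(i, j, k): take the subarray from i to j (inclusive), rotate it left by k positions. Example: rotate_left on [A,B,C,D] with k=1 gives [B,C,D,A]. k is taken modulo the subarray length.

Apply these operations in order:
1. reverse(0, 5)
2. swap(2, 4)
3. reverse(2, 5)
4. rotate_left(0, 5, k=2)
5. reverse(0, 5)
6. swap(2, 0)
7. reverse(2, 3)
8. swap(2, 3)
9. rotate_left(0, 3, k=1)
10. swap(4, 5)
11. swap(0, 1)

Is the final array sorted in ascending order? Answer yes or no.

Answer: no

Derivation:
After 1 (reverse(0, 5)): [2, 4, 3, 0, 5, 1]
After 2 (swap(2, 4)): [2, 4, 5, 0, 3, 1]
After 3 (reverse(2, 5)): [2, 4, 1, 3, 0, 5]
After 4 (rotate_left(0, 5, k=2)): [1, 3, 0, 5, 2, 4]
After 5 (reverse(0, 5)): [4, 2, 5, 0, 3, 1]
After 6 (swap(2, 0)): [5, 2, 4, 0, 3, 1]
After 7 (reverse(2, 3)): [5, 2, 0, 4, 3, 1]
After 8 (swap(2, 3)): [5, 2, 4, 0, 3, 1]
After 9 (rotate_left(0, 3, k=1)): [2, 4, 0, 5, 3, 1]
After 10 (swap(4, 5)): [2, 4, 0, 5, 1, 3]
After 11 (swap(0, 1)): [4, 2, 0, 5, 1, 3]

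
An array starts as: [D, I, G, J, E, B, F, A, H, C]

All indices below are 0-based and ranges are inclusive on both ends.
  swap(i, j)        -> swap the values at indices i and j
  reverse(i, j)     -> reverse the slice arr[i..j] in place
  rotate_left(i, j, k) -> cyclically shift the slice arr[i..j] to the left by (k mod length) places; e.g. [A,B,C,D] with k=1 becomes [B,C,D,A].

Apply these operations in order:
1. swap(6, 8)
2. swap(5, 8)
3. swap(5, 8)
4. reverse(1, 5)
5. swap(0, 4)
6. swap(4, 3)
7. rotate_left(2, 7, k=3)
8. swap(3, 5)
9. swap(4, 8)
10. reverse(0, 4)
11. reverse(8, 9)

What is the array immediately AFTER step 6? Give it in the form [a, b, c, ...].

Answer: [G, B, E, D, J, I, H, A, F, C]

Derivation:
After 1 (swap(6, 8)): [D, I, G, J, E, B, H, A, F, C]
After 2 (swap(5, 8)): [D, I, G, J, E, F, H, A, B, C]
After 3 (swap(5, 8)): [D, I, G, J, E, B, H, A, F, C]
After 4 (reverse(1, 5)): [D, B, E, J, G, I, H, A, F, C]
After 5 (swap(0, 4)): [G, B, E, J, D, I, H, A, F, C]
After 6 (swap(4, 3)): [G, B, E, D, J, I, H, A, F, C]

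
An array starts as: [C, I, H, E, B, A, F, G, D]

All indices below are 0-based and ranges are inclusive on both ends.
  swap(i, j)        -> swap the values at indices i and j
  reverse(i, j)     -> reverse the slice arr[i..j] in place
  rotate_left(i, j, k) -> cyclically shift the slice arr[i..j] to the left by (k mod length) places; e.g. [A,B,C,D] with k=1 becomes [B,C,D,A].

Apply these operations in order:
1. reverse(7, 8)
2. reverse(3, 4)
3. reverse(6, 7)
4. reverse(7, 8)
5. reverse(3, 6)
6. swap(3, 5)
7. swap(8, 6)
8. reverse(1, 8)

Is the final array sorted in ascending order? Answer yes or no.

Answer: no

Derivation:
After 1 (reverse(7, 8)): [C, I, H, E, B, A, F, D, G]
After 2 (reverse(3, 4)): [C, I, H, B, E, A, F, D, G]
After 3 (reverse(6, 7)): [C, I, H, B, E, A, D, F, G]
After 4 (reverse(7, 8)): [C, I, H, B, E, A, D, G, F]
After 5 (reverse(3, 6)): [C, I, H, D, A, E, B, G, F]
After 6 (swap(3, 5)): [C, I, H, E, A, D, B, G, F]
After 7 (swap(8, 6)): [C, I, H, E, A, D, F, G, B]
After 8 (reverse(1, 8)): [C, B, G, F, D, A, E, H, I]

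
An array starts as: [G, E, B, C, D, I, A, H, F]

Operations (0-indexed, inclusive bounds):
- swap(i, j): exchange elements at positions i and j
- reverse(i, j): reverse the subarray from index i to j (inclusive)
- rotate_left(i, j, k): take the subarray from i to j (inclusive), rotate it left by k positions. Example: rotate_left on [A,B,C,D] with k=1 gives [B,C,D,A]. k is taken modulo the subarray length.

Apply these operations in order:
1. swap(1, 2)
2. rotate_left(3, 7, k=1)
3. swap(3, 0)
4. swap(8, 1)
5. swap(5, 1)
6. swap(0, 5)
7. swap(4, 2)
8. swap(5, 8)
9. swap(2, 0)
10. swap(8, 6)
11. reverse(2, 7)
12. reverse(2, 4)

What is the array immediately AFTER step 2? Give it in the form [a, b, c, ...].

Answer: [G, B, E, D, I, A, H, C, F]

Derivation:
After 1 (swap(1, 2)): [G, B, E, C, D, I, A, H, F]
After 2 (rotate_left(3, 7, k=1)): [G, B, E, D, I, A, H, C, F]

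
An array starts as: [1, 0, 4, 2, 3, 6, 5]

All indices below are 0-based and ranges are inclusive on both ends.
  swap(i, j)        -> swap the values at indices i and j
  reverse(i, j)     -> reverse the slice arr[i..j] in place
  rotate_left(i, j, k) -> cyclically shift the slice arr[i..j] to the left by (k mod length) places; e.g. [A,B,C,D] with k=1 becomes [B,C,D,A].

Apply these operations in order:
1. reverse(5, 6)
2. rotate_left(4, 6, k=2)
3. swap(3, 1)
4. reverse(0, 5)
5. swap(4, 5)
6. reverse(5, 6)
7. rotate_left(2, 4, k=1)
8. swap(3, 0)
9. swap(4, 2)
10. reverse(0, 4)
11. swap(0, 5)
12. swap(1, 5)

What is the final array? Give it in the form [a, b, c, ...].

After 1 (reverse(5, 6)): [1, 0, 4, 2, 3, 5, 6]
After 2 (rotate_left(4, 6, k=2)): [1, 0, 4, 2, 6, 3, 5]
After 3 (swap(3, 1)): [1, 2, 4, 0, 6, 3, 5]
After 4 (reverse(0, 5)): [3, 6, 0, 4, 2, 1, 5]
After 5 (swap(4, 5)): [3, 6, 0, 4, 1, 2, 5]
After 6 (reverse(5, 6)): [3, 6, 0, 4, 1, 5, 2]
After 7 (rotate_left(2, 4, k=1)): [3, 6, 4, 1, 0, 5, 2]
After 8 (swap(3, 0)): [1, 6, 4, 3, 0, 5, 2]
After 9 (swap(4, 2)): [1, 6, 0, 3, 4, 5, 2]
After 10 (reverse(0, 4)): [4, 3, 0, 6, 1, 5, 2]
After 11 (swap(0, 5)): [5, 3, 0, 6, 1, 4, 2]
After 12 (swap(1, 5)): [5, 4, 0, 6, 1, 3, 2]

Answer: [5, 4, 0, 6, 1, 3, 2]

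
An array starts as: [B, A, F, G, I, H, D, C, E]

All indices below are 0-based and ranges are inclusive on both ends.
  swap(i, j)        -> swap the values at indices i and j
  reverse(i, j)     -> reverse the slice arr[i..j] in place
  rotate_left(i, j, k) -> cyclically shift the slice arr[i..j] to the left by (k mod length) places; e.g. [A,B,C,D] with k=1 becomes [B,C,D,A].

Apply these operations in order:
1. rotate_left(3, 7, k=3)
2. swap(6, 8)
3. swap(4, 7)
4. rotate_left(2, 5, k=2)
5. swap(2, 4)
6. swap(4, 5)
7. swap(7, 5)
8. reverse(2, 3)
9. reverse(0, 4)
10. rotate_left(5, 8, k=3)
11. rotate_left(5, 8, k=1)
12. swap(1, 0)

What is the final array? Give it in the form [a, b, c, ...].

Answer: [F, D, G, A, B, C, E, H, I]

Derivation:
After 1 (rotate_left(3, 7, k=3)): [B, A, F, D, C, G, I, H, E]
After 2 (swap(6, 8)): [B, A, F, D, C, G, E, H, I]
After 3 (swap(4, 7)): [B, A, F, D, H, G, E, C, I]
After 4 (rotate_left(2, 5, k=2)): [B, A, H, G, F, D, E, C, I]
After 5 (swap(2, 4)): [B, A, F, G, H, D, E, C, I]
After 6 (swap(4, 5)): [B, A, F, G, D, H, E, C, I]
After 7 (swap(7, 5)): [B, A, F, G, D, C, E, H, I]
After 8 (reverse(2, 3)): [B, A, G, F, D, C, E, H, I]
After 9 (reverse(0, 4)): [D, F, G, A, B, C, E, H, I]
After 10 (rotate_left(5, 8, k=3)): [D, F, G, A, B, I, C, E, H]
After 11 (rotate_left(5, 8, k=1)): [D, F, G, A, B, C, E, H, I]
After 12 (swap(1, 0)): [F, D, G, A, B, C, E, H, I]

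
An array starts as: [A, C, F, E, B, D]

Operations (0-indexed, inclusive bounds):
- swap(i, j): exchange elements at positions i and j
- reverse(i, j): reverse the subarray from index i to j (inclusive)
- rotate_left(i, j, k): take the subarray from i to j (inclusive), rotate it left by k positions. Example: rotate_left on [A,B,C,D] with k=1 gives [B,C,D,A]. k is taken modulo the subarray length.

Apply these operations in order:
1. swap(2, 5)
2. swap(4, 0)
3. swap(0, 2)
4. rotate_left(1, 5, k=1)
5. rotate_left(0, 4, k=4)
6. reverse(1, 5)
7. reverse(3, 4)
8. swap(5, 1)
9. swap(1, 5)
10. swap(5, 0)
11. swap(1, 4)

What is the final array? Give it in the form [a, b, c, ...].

Answer: [D, E, A, B, C, F]

Derivation:
After 1 (swap(2, 5)): [A, C, D, E, B, F]
After 2 (swap(4, 0)): [B, C, D, E, A, F]
After 3 (swap(0, 2)): [D, C, B, E, A, F]
After 4 (rotate_left(1, 5, k=1)): [D, B, E, A, F, C]
After 5 (rotate_left(0, 4, k=4)): [F, D, B, E, A, C]
After 6 (reverse(1, 5)): [F, C, A, E, B, D]
After 7 (reverse(3, 4)): [F, C, A, B, E, D]
After 8 (swap(5, 1)): [F, D, A, B, E, C]
After 9 (swap(1, 5)): [F, C, A, B, E, D]
After 10 (swap(5, 0)): [D, C, A, B, E, F]
After 11 (swap(1, 4)): [D, E, A, B, C, F]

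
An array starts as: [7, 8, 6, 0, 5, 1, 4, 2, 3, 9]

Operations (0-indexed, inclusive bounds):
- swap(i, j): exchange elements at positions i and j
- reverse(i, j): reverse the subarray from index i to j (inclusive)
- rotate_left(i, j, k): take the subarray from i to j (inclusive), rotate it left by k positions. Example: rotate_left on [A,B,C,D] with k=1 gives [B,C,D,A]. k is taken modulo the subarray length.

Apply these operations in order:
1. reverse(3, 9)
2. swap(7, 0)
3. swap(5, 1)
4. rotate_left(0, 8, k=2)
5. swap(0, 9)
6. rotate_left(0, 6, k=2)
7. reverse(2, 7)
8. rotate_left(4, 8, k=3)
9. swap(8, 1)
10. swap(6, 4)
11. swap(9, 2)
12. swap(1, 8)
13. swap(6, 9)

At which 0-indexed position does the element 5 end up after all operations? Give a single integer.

After 1 (reverse(3, 9)): [7, 8, 6, 9, 3, 2, 4, 1, 5, 0]
After 2 (swap(7, 0)): [1, 8, 6, 9, 3, 2, 4, 7, 5, 0]
After 3 (swap(5, 1)): [1, 2, 6, 9, 3, 8, 4, 7, 5, 0]
After 4 (rotate_left(0, 8, k=2)): [6, 9, 3, 8, 4, 7, 5, 1, 2, 0]
After 5 (swap(0, 9)): [0, 9, 3, 8, 4, 7, 5, 1, 2, 6]
After 6 (rotate_left(0, 6, k=2)): [3, 8, 4, 7, 5, 0, 9, 1, 2, 6]
After 7 (reverse(2, 7)): [3, 8, 1, 9, 0, 5, 7, 4, 2, 6]
After 8 (rotate_left(4, 8, k=3)): [3, 8, 1, 9, 4, 2, 0, 5, 7, 6]
After 9 (swap(8, 1)): [3, 7, 1, 9, 4, 2, 0, 5, 8, 6]
After 10 (swap(6, 4)): [3, 7, 1, 9, 0, 2, 4, 5, 8, 6]
After 11 (swap(9, 2)): [3, 7, 6, 9, 0, 2, 4, 5, 8, 1]
After 12 (swap(1, 8)): [3, 8, 6, 9, 0, 2, 4, 5, 7, 1]
After 13 (swap(6, 9)): [3, 8, 6, 9, 0, 2, 1, 5, 7, 4]

Answer: 7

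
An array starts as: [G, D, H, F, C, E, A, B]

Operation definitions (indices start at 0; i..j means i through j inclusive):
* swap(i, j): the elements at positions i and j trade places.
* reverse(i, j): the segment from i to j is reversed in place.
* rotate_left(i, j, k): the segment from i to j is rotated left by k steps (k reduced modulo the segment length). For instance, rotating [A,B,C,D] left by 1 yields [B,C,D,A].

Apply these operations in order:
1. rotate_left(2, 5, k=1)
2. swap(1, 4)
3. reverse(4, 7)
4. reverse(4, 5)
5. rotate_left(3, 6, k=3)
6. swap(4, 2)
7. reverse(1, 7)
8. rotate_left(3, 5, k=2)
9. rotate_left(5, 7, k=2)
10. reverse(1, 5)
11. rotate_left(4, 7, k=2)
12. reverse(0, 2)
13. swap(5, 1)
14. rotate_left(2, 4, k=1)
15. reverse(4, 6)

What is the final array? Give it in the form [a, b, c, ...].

Answer: [A, C, H, F, B, E, G, D]

Derivation:
After 1 (rotate_left(2, 5, k=1)): [G, D, F, C, E, H, A, B]
After 2 (swap(1, 4)): [G, E, F, C, D, H, A, B]
After 3 (reverse(4, 7)): [G, E, F, C, B, A, H, D]
After 4 (reverse(4, 5)): [G, E, F, C, A, B, H, D]
After 5 (rotate_left(3, 6, k=3)): [G, E, F, H, C, A, B, D]
After 6 (swap(4, 2)): [G, E, C, H, F, A, B, D]
After 7 (reverse(1, 7)): [G, D, B, A, F, H, C, E]
After 8 (rotate_left(3, 5, k=2)): [G, D, B, H, A, F, C, E]
After 9 (rotate_left(5, 7, k=2)): [G, D, B, H, A, E, F, C]
After 10 (reverse(1, 5)): [G, E, A, H, B, D, F, C]
After 11 (rotate_left(4, 7, k=2)): [G, E, A, H, F, C, B, D]
After 12 (reverse(0, 2)): [A, E, G, H, F, C, B, D]
After 13 (swap(5, 1)): [A, C, G, H, F, E, B, D]
After 14 (rotate_left(2, 4, k=1)): [A, C, H, F, G, E, B, D]
After 15 (reverse(4, 6)): [A, C, H, F, B, E, G, D]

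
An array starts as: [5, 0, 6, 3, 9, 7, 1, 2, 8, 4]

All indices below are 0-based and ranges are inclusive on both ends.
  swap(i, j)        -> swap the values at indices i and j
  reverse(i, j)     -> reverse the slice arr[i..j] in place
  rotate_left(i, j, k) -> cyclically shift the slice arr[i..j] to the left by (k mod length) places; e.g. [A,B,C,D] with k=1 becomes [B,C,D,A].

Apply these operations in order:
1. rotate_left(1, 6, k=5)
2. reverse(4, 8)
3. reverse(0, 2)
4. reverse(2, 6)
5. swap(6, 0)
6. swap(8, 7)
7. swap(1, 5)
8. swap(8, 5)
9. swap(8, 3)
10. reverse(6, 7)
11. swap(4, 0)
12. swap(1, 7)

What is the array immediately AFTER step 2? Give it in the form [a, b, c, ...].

Answer: [5, 1, 0, 6, 8, 2, 7, 9, 3, 4]

Derivation:
After 1 (rotate_left(1, 6, k=5)): [5, 1, 0, 6, 3, 9, 7, 2, 8, 4]
After 2 (reverse(4, 8)): [5, 1, 0, 6, 8, 2, 7, 9, 3, 4]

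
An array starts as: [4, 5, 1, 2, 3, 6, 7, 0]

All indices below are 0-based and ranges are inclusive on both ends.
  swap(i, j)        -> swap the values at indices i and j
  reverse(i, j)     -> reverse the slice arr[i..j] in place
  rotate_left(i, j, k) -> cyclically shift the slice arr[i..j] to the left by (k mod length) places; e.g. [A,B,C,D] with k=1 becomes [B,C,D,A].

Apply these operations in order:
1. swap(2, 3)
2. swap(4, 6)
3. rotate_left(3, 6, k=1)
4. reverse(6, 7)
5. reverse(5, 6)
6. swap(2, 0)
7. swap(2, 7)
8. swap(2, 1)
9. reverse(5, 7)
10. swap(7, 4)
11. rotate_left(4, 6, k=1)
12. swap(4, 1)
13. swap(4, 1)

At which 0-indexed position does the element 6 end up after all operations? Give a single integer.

Answer: 7

Derivation:
After 1 (swap(2, 3)): [4, 5, 2, 1, 3, 6, 7, 0]
After 2 (swap(4, 6)): [4, 5, 2, 1, 7, 6, 3, 0]
After 3 (rotate_left(3, 6, k=1)): [4, 5, 2, 7, 6, 3, 1, 0]
After 4 (reverse(6, 7)): [4, 5, 2, 7, 6, 3, 0, 1]
After 5 (reverse(5, 6)): [4, 5, 2, 7, 6, 0, 3, 1]
After 6 (swap(2, 0)): [2, 5, 4, 7, 6, 0, 3, 1]
After 7 (swap(2, 7)): [2, 5, 1, 7, 6, 0, 3, 4]
After 8 (swap(2, 1)): [2, 1, 5, 7, 6, 0, 3, 4]
After 9 (reverse(5, 7)): [2, 1, 5, 7, 6, 4, 3, 0]
After 10 (swap(7, 4)): [2, 1, 5, 7, 0, 4, 3, 6]
After 11 (rotate_left(4, 6, k=1)): [2, 1, 5, 7, 4, 3, 0, 6]
After 12 (swap(4, 1)): [2, 4, 5, 7, 1, 3, 0, 6]
After 13 (swap(4, 1)): [2, 1, 5, 7, 4, 3, 0, 6]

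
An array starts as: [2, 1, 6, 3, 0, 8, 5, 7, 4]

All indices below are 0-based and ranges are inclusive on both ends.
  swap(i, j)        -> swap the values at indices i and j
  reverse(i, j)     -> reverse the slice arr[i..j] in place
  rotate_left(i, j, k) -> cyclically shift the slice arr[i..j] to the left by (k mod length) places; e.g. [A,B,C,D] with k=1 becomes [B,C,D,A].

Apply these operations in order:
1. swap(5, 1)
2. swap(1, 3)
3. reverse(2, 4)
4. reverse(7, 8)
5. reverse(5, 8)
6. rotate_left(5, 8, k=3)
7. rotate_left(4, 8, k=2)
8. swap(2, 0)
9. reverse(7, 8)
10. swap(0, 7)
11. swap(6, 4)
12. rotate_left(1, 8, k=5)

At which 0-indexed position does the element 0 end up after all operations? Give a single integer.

After 1 (swap(5, 1)): [2, 8, 6, 3, 0, 1, 5, 7, 4]
After 2 (swap(1, 3)): [2, 3, 6, 8, 0, 1, 5, 7, 4]
After 3 (reverse(2, 4)): [2, 3, 0, 8, 6, 1, 5, 7, 4]
After 4 (reverse(7, 8)): [2, 3, 0, 8, 6, 1, 5, 4, 7]
After 5 (reverse(5, 8)): [2, 3, 0, 8, 6, 7, 4, 5, 1]
After 6 (rotate_left(5, 8, k=3)): [2, 3, 0, 8, 6, 1, 7, 4, 5]
After 7 (rotate_left(4, 8, k=2)): [2, 3, 0, 8, 7, 4, 5, 6, 1]
After 8 (swap(2, 0)): [0, 3, 2, 8, 7, 4, 5, 6, 1]
After 9 (reverse(7, 8)): [0, 3, 2, 8, 7, 4, 5, 1, 6]
After 10 (swap(0, 7)): [1, 3, 2, 8, 7, 4, 5, 0, 6]
After 11 (swap(6, 4)): [1, 3, 2, 8, 5, 4, 7, 0, 6]
After 12 (rotate_left(1, 8, k=5)): [1, 7, 0, 6, 3, 2, 8, 5, 4]

Answer: 2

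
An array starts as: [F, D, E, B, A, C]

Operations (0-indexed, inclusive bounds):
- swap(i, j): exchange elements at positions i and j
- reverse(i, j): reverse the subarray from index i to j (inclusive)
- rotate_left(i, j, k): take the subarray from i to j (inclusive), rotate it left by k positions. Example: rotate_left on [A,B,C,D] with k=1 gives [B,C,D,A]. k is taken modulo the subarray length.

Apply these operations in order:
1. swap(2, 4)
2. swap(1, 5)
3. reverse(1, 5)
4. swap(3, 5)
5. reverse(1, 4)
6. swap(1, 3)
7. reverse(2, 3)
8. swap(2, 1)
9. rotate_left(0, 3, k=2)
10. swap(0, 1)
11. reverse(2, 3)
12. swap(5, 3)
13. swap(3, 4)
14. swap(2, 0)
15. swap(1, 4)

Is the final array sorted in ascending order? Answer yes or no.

After 1 (swap(2, 4)): [F, D, A, B, E, C]
After 2 (swap(1, 5)): [F, C, A, B, E, D]
After 3 (reverse(1, 5)): [F, D, E, B, A, C]
After 4 (swap(3, 5)): [F, D, E, C, A, B]
After 5 (reverse(1, 4)): [F, A, C, E, D, B]
After 6 (swap(1, 3)): [F, E, C, A, D, B]
After 7 (reverse(2, 3)): [F, E, A, C, D, B]
After 8 (swap(2, 1)): [F, A, E, C, D, B]
After 9 (rotate_left(0, 3, k=2)): [E, C, F, A, D, B]
After 10 (swap(0, 1)): [C, E, F, A, D, B]
After 11 (reverse(2, 3)): [C, E, A, F, D, B]
After 12 (swap(5, 3)): [C, E, A, B, D, F]
After 13 (swap(3, 4)): [C, E, A, D, B, F]
After 14 (swap(2, 0)): [A, E, C, D, B, F]
After 15 (swap(1, 4)): [A, B, C, D, E, F]

Answer: yes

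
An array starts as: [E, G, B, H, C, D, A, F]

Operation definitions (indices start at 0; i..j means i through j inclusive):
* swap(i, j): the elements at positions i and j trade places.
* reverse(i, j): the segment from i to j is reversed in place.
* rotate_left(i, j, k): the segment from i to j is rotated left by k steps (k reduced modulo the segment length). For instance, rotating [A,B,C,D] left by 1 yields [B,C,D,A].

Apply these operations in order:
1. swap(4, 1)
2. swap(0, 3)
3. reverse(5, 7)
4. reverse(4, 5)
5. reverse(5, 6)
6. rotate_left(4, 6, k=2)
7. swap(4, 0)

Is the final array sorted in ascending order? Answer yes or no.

After 1 (swap(4, 1)): [E, C, B, H, G, D, A, F]
After 2 (swap(0, 3)): [H, C, B, E, G, D, A, F]
After 3 (reverse(5, 7)): [H, C, B, E, G, F, A, D]
After 4 (reverse(4, 5)): [H, C, B, E, F, G, A, D]
After 5 (reverse(5, 6)): [H, C, B, E, F, A, G, D]
After 6 (rotate_left(4, 6, k=2)): [H, C, B, E, G, F, A, D]
After 7 (swap(4, 0)): [G, C, B, E, H, F, A, D]

Answer: no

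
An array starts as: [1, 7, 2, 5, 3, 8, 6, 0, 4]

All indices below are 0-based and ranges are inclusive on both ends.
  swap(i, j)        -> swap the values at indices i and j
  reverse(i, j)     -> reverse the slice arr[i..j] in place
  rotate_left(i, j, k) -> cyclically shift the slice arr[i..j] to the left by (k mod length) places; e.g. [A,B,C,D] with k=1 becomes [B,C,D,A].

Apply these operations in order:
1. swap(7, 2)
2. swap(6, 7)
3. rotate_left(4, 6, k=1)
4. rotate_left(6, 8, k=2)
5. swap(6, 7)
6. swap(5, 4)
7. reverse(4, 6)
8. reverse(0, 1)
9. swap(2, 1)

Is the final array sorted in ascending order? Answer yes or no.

Answer: no

Derivation:
After 1 (swap(7, 2)): [1, 7, 0, 5, 3, 8, 6, 2, 4]
After 2 (swap(6, 7)): [1, 7, 0, 5, 3, 8, 2, 6, 4]
After 3 (rotate_left(4, 6, k=1)): [1, 7, 0, 5, 8, 2, 3, 6, 4]
After 4 (rotate_left(6, 8, k=2)): [1, 7, 0, 5, 8, 2, 4, 3, 6]
After 5 (swap(6, 7)): [1, 7, 0, 5, 8, 2, 3, 4, 6]
After 6 (swap(5, 4)): [1, 7, 0, 5, 2, 8, 3, 4, 6]
After 7 (reverse(4, 6)): [1, 7, 0, 5, 3, 8, 2, 4, 6]
After 8 (reverse(0, 1)): [7, 1, 0, 5, 3, 8, 2, 4, 6]
After 9 (swap(2, 1)): [7, 0, 1, 5, 3, 8, 2, 4, 6]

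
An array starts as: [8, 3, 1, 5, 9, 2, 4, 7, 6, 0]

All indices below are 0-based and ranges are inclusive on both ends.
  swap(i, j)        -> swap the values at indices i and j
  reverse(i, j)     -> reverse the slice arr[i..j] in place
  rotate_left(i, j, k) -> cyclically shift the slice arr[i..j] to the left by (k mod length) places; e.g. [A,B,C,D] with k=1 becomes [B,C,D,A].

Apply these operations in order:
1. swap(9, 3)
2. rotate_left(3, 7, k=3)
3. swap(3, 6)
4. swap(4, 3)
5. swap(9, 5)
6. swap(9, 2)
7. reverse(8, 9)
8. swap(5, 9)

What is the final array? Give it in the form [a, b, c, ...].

Answer: [8, 3, 0, 7, 9, 6, 4, 2, 1, 5]

Derivation:
After 1 (swap(9, 3)): [8, 3, 1, 0, 9, 2, 4, 7, 6, 5]
After 2 (rotate_left(3, 7, k=3)): [8, 3, 1, 4, 7, 0, 9, 2, 6, 5]
After 3 (swap(3, 6)): [8, 3, 1, 9, 7, 0, 4, 2, 6, 5]
After 4 (swap(4, 3)): [8, 3, 1, 7, 9, 0, 4, 2, 6, 5]
After 5 (swap(9, 5)): [8, 3, 1, 7, 9, 5, 4, 2, 6, 0]
After 6 (swap(9, 2)): [8, 3, 0, 7, 9, 5, 4, 2, 6, 1]
After 7 (reverse(8, 9)): [8, 3, 0, 7, 9, 5, 4, 2, 1, 6]
After 8 (swap(5, 9)): [8, 3, 0, 7, 9, 6, 4, 2, 1, 5]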